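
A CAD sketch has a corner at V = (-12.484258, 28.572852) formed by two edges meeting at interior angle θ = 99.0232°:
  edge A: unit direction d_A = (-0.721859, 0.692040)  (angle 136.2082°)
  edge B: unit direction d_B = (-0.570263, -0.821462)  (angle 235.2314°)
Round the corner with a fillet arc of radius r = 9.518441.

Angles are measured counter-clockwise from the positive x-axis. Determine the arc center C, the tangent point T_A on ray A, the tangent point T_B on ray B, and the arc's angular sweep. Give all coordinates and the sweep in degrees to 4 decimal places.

center=(-24.9374,27.3255) T_A=(-18.3502,34.1965) T_B=(-17.1183,21.8975) sweep=80.9768

bisector direction at 185.7198° = (-0.995021,-0.099664)
center distance |VC| = r/sin(θ/2) = 9.518441/sin(49.5116°) = 12.515414
C = V + |VC|·bis = (-24.9374,27.3255)
T_A = V + ((C−V)·d_A)·d_A = V + 8.1262·d_A = (-18.3502,34.1965)
T_B = V + ((C−V)·d_B)·d_B = V + 8.1262·d_B = (-17.1183,21.8975)
sweep = 180° − θ = 80.9768°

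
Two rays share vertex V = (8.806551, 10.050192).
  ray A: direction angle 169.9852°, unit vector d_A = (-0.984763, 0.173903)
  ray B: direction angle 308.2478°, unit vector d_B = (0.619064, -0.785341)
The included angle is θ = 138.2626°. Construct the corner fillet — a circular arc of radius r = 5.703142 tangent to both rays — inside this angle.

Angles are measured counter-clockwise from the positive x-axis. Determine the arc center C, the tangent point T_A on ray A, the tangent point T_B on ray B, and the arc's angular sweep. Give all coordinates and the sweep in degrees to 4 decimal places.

center=(5.6736,4.8121) T_A=(6.6654,10.4283) T_B=(10.1525,8.3427) sweep=41.7374

bisector direction at 239.1165° = (-0.513294,-0.858213)
center distance |VC| = r/sin(θ/2) = 5.703142/sin(69.1313°) = 6.103539
C = V + |VC|·bis = (5.6736,4.8121)
T_A = V + ((C−V)·d_A)·d_A = V + 2.1742·d_A = (6.6654,10.4283)
T_B = V + ((C−V)·d_B)·d_B = V + 2.1742·d_B = (10.1525,8.3427)
sweep = 180° − θ = 41.7374°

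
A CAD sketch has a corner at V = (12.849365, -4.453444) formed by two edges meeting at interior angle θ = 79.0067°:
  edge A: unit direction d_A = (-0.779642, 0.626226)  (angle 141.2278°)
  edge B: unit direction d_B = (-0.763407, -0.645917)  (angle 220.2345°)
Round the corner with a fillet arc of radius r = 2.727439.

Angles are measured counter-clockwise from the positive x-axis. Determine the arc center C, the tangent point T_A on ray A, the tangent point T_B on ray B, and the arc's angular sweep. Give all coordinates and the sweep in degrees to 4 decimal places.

center=(8.5621,-4.5082) T_A=(10.2701,-2.3817) T_B=(10.3238,-6.5903) sweep=100.9933

bisector direction at 180.7311° = (-0.999919,-0.012761)
center distance |VC| = r/sin(θ/2) = 2.727439/sin(39.5033°) = 4.287595
C = V + |VC|·bis = (8.5621,-4.5082)
T_A = V + ((C−V)·d_A)·d_A = V + 3.3083·d_A = (10.2701,-2.3817)
T_B = V + ((C−V)·d_B)·d_B = V + 3.3083·d_B = (10.3238,-6.5903)
sweep = 180° − θ = 100.9933°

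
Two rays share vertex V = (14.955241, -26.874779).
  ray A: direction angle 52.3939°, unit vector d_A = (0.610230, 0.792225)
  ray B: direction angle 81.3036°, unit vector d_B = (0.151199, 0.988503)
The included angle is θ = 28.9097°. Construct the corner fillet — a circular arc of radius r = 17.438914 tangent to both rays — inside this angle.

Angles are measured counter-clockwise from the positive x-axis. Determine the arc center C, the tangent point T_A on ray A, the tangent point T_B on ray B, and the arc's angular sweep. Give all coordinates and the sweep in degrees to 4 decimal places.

bisector direction at 66.8488° = (0.393160,0.919470)
center distance |VC| = r/sin(θ/2) = 17.438914/sin(14.4549°) = 69.862683
C = V + |VC|·bis = (42.4224,37.3619)
T_A = V + ((C−V)·d_A)·d_A = V + 67.6512·d_A = (56.2380,26.7201)
T_B = V + ((C−V)·d_B)·d_B = V + 67.6512·d_B = (25.1840,39.9986)
sweep = 180° − θ = 151.0903°

center=(42.4224,37.3619) T_A=(56.2380,26.7201) T_B=(25.1840,39.9986) sweep=151.0903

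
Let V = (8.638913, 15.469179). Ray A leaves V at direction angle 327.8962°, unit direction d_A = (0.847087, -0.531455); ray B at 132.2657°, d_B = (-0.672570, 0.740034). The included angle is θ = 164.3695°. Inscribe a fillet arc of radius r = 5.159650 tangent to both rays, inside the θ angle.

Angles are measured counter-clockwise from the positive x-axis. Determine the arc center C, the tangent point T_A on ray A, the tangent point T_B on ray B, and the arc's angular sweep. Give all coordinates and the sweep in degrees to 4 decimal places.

bisector direction at 50.0810° = (0.641705,0.766952)
center distance |VC| = r/sin(θ/2) = 5.159650/sin(82.1847°) = 5.208024
C = V + |VC|·bis = (11.9809,19.4635)
T_A = V + ((C−V)·d_A)·d_A = V + 0.7082·d_A = (9.2388,15.0928)
T_B = V + ((C−V)·d_B)·d_B = V + 0.7082·d_B = (8.1626,15.9933)
sweep = 180° − θ = 15.6305°

center=(11.9809,19.4635) T_A=(9.2388,15.0928) T_B=(8.1626,15.9933) sweep=15.6305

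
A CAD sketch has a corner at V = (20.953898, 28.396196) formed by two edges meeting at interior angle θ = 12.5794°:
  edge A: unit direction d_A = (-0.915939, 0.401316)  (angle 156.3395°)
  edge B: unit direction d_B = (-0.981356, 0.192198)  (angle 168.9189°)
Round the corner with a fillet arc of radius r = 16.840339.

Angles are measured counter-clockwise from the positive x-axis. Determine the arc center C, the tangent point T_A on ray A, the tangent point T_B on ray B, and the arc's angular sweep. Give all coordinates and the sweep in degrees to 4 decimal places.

center=(-125.7505,74.2885) T_A=(-118.9922,89.7132) T_B=(-128.9872,57.7621) sweep=167.4206

bisector direction at 162.6292° = (-0.954393,0.298554)
center distance |VC| = r/sin(θ/2) = 16.840339/sin(6.2897°) = 153.714963
C = V + |VC|·bis = (-125.7505,74.2885)
T_A = V + ((C−V)·d_A)·d_A = V + 152.7897·d_A = (-118.9922,89.7132)
T_B = V + ((C−V)·d_B)·d_B = V + 152.7897·d_B = (-128.9872,57.7621)
sweep = 180° − θ = 167.4206°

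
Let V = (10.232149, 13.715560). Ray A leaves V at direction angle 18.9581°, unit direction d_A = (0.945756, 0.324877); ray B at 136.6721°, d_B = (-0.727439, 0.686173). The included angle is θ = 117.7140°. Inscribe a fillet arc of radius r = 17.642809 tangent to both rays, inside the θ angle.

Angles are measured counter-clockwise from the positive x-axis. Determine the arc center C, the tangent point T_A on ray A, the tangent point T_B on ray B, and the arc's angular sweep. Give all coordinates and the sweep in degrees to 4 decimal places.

center=(14.5830,33.8648) T_A=(20.3148,17.1790) T_B=(2.4770,21.0308) sweep=62.2860

bisector direction at 77.8151° = (0.211067,0.977472)
center distance |VC| = r/sin(θ/2) = 17.642809/sin(58.8570°) = 20.613667
C = V + |VC|·bis = (14.5830,33.8648)
T_A = V + ((C−V)·d_A)·d_A = V + 10.6609·d_A = (20.3148,17.1790)
T_B = V + ((C−V)·d_B)·d_B = V + 10.6609·d_B = (2.4770,21.0308)
sweep = 180° − θ = 62.2860°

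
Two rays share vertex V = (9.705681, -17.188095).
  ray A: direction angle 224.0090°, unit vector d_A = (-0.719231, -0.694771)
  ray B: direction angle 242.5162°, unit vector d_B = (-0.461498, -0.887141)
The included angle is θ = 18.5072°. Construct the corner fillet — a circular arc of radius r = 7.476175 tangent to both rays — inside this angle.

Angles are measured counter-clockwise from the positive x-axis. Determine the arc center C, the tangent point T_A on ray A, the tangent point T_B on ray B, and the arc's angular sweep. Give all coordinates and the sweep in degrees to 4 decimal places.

center=(-18.1036,-54.4463) T_A=(-23.2978,-49.0693) T_B=(-11.4712,-57.8966) sweep=161.4928

bisector direction at 233.2626° = (-0.598148,-0.801385)
center distance |VC| = r/sin(θ/2) = 7.476175/sin(9.2536°) = 46.492301
C = V + |VC|·bis = (-18.1036,-54.4463)
T_A = V + ((C−V)·d_A)·d_A = V + 45.8873·d_A = (-23.2978,-49.0693)
T_B = V + ((C−V)·d_B)·d_B = V + 45.8873·d_B = (-11.4712,-57.8966)
sweep = 180° − θ = 161.4928°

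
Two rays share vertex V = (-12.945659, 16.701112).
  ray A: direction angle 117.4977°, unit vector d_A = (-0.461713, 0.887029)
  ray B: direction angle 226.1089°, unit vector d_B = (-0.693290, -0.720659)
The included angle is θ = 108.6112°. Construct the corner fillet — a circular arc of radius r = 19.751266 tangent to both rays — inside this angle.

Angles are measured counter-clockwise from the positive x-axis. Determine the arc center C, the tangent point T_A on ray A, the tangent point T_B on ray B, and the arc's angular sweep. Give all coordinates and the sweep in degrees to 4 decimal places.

center=(-37.0172,20.1685) T_A=(-19.4973,29.2879) T_B=(-22.7833,6.4751) sweep=71.3888

bisector direction at 171.8033° = (-0.989784,0.142572)
center distance |VC| = r/sin(θ/2) = 19.751266/sin(54.3056°) = 24.320009
C = V + |VC|·bis = (-37.0172,20.1685)
T_A = V + ((C−V)·d_A)·d_A = V + 14.1898·d_A = (-19.4973,29.2879)
T_B = V + ((C−V)·d_B)·d_B = V + 14.1898·d_B = (-22.7833,6.4751)
sweep = 180° − θ = 71.3888°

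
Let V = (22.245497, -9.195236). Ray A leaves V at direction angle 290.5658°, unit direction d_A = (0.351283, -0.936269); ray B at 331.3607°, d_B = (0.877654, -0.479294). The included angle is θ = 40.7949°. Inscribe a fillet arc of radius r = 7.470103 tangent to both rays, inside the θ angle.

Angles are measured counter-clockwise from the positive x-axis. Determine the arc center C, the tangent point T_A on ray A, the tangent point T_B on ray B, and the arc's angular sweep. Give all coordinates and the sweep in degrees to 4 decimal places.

center=(36.2965,-25.3801) T_A=(29.3025,-28.0042) T_B=(39.8769,-18.8239) sweep=139.2051

bisector direction at 310.9633° = (0.655575,-0.755130)
center distance |VC| = r/sin(θ/2) = 7.470103/sin(20.3974°) = 21.433150
C = V + |VC|·bis = (36.2965,-25.3801)
T_A = V + ((C−V)·d_A)·d_A = V + 20.0892·d_A = (29.3025,-28.0042)
T_B = V + ((C−V)·d_B)·d_B = V + 20.0892·d_B = (39.8769,-18.8239)
sweep = 180° − θ = 139.2051°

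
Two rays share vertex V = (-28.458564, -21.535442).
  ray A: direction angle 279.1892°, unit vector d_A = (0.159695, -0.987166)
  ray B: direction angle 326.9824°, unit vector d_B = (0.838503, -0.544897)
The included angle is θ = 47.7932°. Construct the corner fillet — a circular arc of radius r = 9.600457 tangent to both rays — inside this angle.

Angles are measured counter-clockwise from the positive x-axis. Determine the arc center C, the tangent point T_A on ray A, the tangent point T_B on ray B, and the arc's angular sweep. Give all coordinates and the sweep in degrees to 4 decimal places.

bisector direction at 303.0858° = (0.545894,-0.837854)
center distance |VC| = r/sin(θ/2) = 9.600457/sin(23.8966°) = 23.699722
C = V + |VC|·bis = (-15.5210,-41.3923)
T_A = V + ((C−V)·d_A)·d_A = V + 21.6681·d_A = (-24.9983,-42.9255)
T_B = V + ((C−V)·d_B)·d_B = V + 21.6681·d_B = (-10.2898,-33.3423)
sweep = 180° − θ = 132.2068°

center=(-15.5210,-41.3923) T_A=(-24.9983,-42.9255) T_B=(-10.2898,-33.3423) sweep=132.2068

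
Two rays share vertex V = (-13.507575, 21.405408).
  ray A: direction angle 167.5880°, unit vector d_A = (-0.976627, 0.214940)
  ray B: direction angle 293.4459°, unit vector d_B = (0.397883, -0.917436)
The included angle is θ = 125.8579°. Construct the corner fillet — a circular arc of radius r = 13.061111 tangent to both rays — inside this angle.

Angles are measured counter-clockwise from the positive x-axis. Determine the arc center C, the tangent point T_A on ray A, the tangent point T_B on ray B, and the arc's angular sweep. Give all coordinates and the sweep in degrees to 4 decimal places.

center=(-22.8343,10.0844) T_A=(-20.0269,22.8402) T_B=(-10.8516,15.2812) sweep=54.1421

bisector direction at 230.5170° = (-0.635850,-0.771813)
center distance |VC| = r/sin(θ/2) = 13.061111/sin(62.9290°) = 14.668107
C = V + |VC|·bis = (-22.8343,10.0844)
T_A = V + ((C−V)·d_A)·d_A = V + 6.6754·d_A = (-20.0269,22.8402)
T_B = V + ((C−V)·d_B)·d_B = V + 6.6754·d_B = (-10.8516,15.2812)
sweep = 180° − θ = 54.1421°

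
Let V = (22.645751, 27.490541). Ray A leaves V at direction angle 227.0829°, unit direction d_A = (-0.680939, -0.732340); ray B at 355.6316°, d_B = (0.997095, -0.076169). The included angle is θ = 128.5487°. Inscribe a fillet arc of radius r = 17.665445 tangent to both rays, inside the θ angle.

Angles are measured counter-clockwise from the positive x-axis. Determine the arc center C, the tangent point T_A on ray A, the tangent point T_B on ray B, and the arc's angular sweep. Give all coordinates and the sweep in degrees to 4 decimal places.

center=(29.7870,9.2281) T_A=(16.8499,21.2572) T_B=(31.1326,26.8422) sweep=51.4513

bisector direction at 291.3572° = (0.364182,-0.931328)
center distance |VC| = r/sin(θ/2) = 17.665445/sin(64.2743°) = 19.609038
C = V + |VC|·bis = (29.7870,9.2281)
T_A = V + ((C−V)·d_A)·d_A = V + 8.5115·d_A = (16.8499,21.2572)
T_B = V + ((C−V)·d_B)·d_B = V + 8.5115·d_B = (31.1326,26.8422)
sweep = 180° − θ = 51.4513°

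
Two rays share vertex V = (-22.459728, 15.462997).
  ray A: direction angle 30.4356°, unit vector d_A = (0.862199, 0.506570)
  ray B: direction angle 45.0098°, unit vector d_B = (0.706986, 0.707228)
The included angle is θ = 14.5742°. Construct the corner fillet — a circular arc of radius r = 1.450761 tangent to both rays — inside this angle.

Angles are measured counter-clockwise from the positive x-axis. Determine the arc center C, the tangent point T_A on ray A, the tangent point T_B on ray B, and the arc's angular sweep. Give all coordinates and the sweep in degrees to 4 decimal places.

bisector direction at 37.7227° = (0.790981,0.611840)
center distance |VC| = r/sin(θ/2) = 1.450761/sin(7.2871°) = 11.437609
C = V + |VC|·bis = (-13.4128,22.4610)
T_A = V + ((C−V)·d_A)·d_A = V + 11.3452·d_A = (-12.6779,21.2101)
T_B = V + ((C−V)·d_B)·d_B = V + 11.3452·d_B = (-14.4388,23.4867)
sweep = 180° − θ = 165.4258°

center=(-13.4128,22.4610) T_A=(-12.6779,21.2101) T_B=(-14.4388,23.4867) sweep=165.4258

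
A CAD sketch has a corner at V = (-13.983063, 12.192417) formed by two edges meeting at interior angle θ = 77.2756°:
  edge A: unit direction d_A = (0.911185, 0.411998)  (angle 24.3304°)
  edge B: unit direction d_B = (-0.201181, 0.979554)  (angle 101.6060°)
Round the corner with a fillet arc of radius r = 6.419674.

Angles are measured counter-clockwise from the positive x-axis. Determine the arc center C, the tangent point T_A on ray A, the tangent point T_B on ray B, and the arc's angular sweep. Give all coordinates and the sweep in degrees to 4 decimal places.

bisector direction at 62.9682° = (0.454485,0.890754)
center distance |VC| = r/sin(θ/2) = 6.419674/sin(38.6378°) = 10.281430
C = V + |VC|·bis = (-9.3103,21.3506)
T_A = V + ((C−V)·d_A)·d_A = V + 8.0309·d_A = (-6.6654,15.5011)
T_B = V + ((C−V)·d_B)·d_B = V + 8.0309·d_B = (-15.5987,20.0591)
sweep = 180° − θ = 102.7244°

center=(-9.3103,21.3506) T_A=(-6.6654,15.5011) T_B=(-15.5987,20.0591) sweep=102.7244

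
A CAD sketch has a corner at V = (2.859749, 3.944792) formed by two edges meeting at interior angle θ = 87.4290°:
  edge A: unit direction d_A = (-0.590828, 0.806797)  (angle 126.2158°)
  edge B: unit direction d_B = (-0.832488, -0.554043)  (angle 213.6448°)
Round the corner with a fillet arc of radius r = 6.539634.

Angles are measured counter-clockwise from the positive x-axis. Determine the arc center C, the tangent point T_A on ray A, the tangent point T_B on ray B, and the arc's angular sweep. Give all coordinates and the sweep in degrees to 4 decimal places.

bisector direction at 169.9303° = (-0.984596,0.174846)
center distance |VC| = r/sin(θ/2) = 6.539634/sin(43.7145°) = 9.463119
C = V + |VC|·bis = (-6.4576,5.5994)
T_A = V + ((C−V)·d_A)·d_A = V + 6.8399·d_A = (-1.1814,9.4632)
T_B = V + ((C−V)·d_B)·d_B = V + 6.8399·d_B = (-2.8344,0.1552)
sweep = 180° − θ = 92.5710°

center=(-6.4576,5.5994) T_A=(-1.1814,9.4632) T_B=(-2.8344,0.1552) sweep=92.5710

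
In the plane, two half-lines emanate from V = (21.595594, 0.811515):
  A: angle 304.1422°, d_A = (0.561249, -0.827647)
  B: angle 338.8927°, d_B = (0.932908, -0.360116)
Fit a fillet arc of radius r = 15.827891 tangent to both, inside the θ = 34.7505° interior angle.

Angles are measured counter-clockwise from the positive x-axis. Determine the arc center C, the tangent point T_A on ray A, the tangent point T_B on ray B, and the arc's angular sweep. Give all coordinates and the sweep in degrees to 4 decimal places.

center=(63.0854,-32.1703) T_A=(49.9855,-41.0537) T_B=(68.7853,-17.4044) sweep=145.2495

bisector direction at 321.5174° = (0.782798,-0.622276)
center distance |VC| = r/sin(θ/2) = 15.827891/sin(17.3753°) = 53.001933
C = V + |VC|·bis = (63.0854,-32.1703)
T_A = V + ((C−V)·d_A)·d_A = V + 50.5834·d_A = (49.9855,-41.0537)
T_B = V + ((C−V)·d_B)·d_B = V + 50.5834·d_B = (68.7853,-17.4044)
sweep = 180° − θ = 145.2495°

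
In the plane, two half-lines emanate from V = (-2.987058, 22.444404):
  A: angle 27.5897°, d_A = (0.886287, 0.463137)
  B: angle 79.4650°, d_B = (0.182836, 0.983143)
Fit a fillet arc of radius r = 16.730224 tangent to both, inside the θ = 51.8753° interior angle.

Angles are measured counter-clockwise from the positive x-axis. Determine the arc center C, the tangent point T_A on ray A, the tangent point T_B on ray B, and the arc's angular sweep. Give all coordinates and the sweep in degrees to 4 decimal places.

center=(19.7502,53.2027) T_A=(27.4985,38.3749) T_B=(3.3020,56.2616) sweep=128.1247

bisector direction at 53.5274° = (0.594439,0.804141)
center distance |VC| = r/sin(θ/2) = 16.730224/sin(25.9377°) = 38.249884
C = V + |VC|·bis = (19.7502,53.2027)
T_A = V + ((C−V)·d_A)·d_A = V + 34.3970·d_A = (27.4985,38.3749)
T_B = V + ((C−V)·d_B)·d_B = V + 34.3970·d_B = (3.3020,56.2616)
sweep = 180° − θ = 128.1247°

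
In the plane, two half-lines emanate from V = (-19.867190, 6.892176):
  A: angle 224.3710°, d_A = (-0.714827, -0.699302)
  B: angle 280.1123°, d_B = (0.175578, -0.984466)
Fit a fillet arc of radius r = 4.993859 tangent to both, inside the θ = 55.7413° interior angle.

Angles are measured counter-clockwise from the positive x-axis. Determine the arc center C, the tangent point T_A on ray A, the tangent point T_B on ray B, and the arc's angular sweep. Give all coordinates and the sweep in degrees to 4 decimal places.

center=(-23.1254,-3.2814) T_A=(-26.6176,0.2884) T_B=(-18.2091,-2.4046) sweep=124.2587

bisector direction at 252.2417° = (-0.305003,-0.952351)
center distance |VC| = r/sin(θ/2) = 4.993859/sin(27.8707°) = 10.682576
C = V + |VC|·bis = (-23.1254,-3.2814)
T_A = V + ((C−V)·d_A)·d_A = V + 9.4435·d_A = (-26.6176,0.2884)
T_B = V + ((C−V)·d_B)·d_B = V + 9.4435·d_B = (-18.2091,-2.4046)
sweep = 180° − θ = 124.2587°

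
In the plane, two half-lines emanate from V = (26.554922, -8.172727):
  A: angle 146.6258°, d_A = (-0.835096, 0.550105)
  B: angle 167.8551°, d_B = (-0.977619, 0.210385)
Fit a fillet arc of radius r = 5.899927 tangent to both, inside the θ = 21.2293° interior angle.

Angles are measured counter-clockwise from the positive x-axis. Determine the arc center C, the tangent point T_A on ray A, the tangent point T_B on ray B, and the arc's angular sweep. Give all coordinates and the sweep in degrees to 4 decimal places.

bisector direction at 157.2404° = (-0.922137,0.386865)
center distance |VC| = r/sin(θ/2) = 5.899927/sin(10.6146°) = 32.029541
C = V + |VC|·bis = (-2.9807,4.2184)
T_A = V + ((C−V)·d_A)·d_A = V + 31.4815·d_A = (0.2649,9.1454)
T_B = V + ((C−V)·d_B)·d_B = V + 31.4815·d_B = (-4.2219,-1.5495)
sweep = 180° − θ = 158.7707°

center=(-2.9807,4.2184) T_A=(0.2649,9.1454) T_B=(-4.2219,-1.5495) sweep=158.7707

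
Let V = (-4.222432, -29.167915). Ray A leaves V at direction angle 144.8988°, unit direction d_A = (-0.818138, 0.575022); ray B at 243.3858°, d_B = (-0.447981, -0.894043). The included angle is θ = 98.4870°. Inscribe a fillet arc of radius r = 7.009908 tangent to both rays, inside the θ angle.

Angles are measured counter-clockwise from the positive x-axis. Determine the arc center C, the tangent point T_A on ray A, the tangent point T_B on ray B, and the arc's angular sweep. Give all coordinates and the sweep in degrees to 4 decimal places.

center=(-13.1961,-31.4290) T_A=(-9.1652,-25.6939) T_B=(-6.9289,-34.5693) sweep=81.5130

bisector direction at 194.1423° = (-0.969692,-0.244331)
center distance |VC| = r/sin(θ/2) = 7.009908/sin(49.2435°) = 9.254115
C = V + |VC|·bis = (-13.1961,-31.4290)
T_A = V + ((C−V)·d_A)·d_A = V + 6.0415·d_A = (-9.1652,-25.6939)
T_B = V + ((C−V)·d_B)·d_B = V + 6.0415·d_B = (-6.9289,-34.5693)
sweep = 180° − θ = 81.5130°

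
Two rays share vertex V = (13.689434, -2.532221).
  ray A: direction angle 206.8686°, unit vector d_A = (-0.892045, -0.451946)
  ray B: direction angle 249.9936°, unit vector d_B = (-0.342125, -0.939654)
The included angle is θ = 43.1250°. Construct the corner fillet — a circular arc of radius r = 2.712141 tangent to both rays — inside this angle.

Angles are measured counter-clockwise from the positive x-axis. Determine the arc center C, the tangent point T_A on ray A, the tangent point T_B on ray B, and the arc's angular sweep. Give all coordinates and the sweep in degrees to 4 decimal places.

center=(8.7929,-8.0534) T_A=(7.5671,-5.6340) T_B=(11.3414,-8.9813) sweep=136.8750

bisector direction at 228.4311° = (-0.663520,-0.748158)
center distance |VC| = r/sin(θ/2) = 2.712141/sin(21.5625°) = 7.379655
C = V + |VC|·bis = (8.7929,-8.0534)
T_A = V + ((C−V)·d_A)·d_A = V + 6.8632·d_A = (7.5671,-5.6340)
T_B = V + ((C−V)·d_B)·d_B = V + 6.8632·d_B = (11.3414,-8.9813)
sweep = 180° − θ = 136.8750°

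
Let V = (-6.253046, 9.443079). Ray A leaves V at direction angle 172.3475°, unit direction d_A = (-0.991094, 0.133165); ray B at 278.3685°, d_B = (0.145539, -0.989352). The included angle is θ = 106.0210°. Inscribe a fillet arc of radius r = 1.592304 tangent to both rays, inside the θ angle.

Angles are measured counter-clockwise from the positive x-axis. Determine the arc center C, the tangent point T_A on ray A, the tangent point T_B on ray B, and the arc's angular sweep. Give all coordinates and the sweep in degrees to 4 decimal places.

center=(-7.6538,8.0247) T_A=(-7.4418,9.6028) T_B=(-6.0785,8.2564) sweep=73.9790

bisector direction at 225.3580° = (-0.702675,-0.711511)
center distance |VC| = r/sin(θ/2) = 1.592304/sin(53.0105°) = 1.993505
C = V + |VC|·bis = (-7.6538,8.0247)
T_A = V + ((C−V)·d_A)·d_A = V + 1.1994·d_A = (-7.4418,9.6028)
T_B = V + ((C−V)·d_B)·d_B = V + 1.1994·d_B = (-6.0785,8.2564)
sweep = 180° − θ = 73.9790°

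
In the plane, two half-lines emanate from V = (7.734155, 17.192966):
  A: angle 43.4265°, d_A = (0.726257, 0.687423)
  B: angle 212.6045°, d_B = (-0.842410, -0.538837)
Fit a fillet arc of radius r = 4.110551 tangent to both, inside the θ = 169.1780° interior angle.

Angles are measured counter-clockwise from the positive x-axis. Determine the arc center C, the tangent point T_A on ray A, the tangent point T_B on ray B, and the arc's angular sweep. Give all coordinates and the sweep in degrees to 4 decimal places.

center=(5.1912,20.4459) T_A=(8.0169,17.4606) T_B=(7.4062,16.9832) sweep=10.8220

bisector direction at 128.0155° = (-0.615875,0.787844)
center distance |VC| = r/sin(θ/2) = 4.110551/sin(84.5890°) = 4.128950
C = V + |VC|·bis = (5.1912,20.4459)
T_A = V + ((C−V)·d_A)·d_A = V + 0.3894·d_A = (8.0169,17.4606)
T_B = V + ((C−V)·d_B)·d_B = V + 0.3894·d_B = (7.4062,16.9832)
sweep = 180° − θ = 10.8220°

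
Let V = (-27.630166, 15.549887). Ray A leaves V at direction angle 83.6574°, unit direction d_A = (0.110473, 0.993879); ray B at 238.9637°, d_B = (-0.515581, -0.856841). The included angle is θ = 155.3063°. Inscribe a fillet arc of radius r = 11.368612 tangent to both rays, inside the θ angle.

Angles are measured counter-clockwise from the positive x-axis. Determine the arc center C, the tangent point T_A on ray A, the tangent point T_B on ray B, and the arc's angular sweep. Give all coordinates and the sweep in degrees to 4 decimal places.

center=(-38.6543,19.2791) T_A=(-27.3553,18.0232) T_B=(-28.9132,13.4176) sweep=24.6937

bisector direction at 161.3105° = (-0.947269,0.320439)
center distance |VC| = r/sin(θ/2) = 11.368612/sin(77.6531°) = 11.637782
C = V + |VC|·bis = (-38.6543,19.2791)
T_A = V + ((C−V)·d_A)·d_A = V + 2.4885·d_A = (-27.3553,18.0232)
T_B = V + ((C−V)·d_B)·d_B = V + 2.4885·d_B = (-28.9132,13.4176)
sweep = 180° − θ = 24.6937°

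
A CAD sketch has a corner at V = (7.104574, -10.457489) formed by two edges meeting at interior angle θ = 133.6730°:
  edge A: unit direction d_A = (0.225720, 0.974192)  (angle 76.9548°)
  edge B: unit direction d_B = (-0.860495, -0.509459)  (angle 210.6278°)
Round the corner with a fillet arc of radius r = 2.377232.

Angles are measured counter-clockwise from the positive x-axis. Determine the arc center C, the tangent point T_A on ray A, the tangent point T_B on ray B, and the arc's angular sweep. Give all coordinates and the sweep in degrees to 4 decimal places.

center=(5.0183,-8.9301) T_A=(7.3342,-9.4666) T_B=(6.2294,-10.9757) sweep=46.3270

bisector direction at 143.7913° = (-0.806871,0.590728)
center distance |VC| = r/sin(θ/2) = 2.377232/sin(66.8365°) = 2.585673
C = V + |VC|·bis = (5.0183,-8.9301)
T_A = V + ((C−V)·d_A)·d_A = V + 1.0171·d_A = (7.3342,-9.4666)
T_B = V + ((C−V)·d_B)·d_B = V + 1.0171·d_B = (6.2294,-10.9757)
sweep = 180° − θ = 46.3270°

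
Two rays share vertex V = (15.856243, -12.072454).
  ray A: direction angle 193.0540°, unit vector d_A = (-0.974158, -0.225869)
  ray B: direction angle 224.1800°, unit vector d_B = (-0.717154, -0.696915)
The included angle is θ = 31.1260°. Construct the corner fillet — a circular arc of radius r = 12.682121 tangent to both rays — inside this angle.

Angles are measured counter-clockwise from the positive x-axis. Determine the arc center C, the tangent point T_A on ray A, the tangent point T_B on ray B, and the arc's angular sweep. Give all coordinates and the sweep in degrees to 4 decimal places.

bisector direction at 208.6170° = (-0.877841,-0.478952)
center distance |VC| = r/sin(θ/2) = 12.682121/sin(15.5630°) = 47.268825
C = V + |VC|·bis = (-25.6383,-34.7120)
T_A = V + ((C−V)·d_A)·d_A = V + 45.5358·d_A = (-28.5028,-22.3576)
T_B = V + ((C−V)·d_B)·d_B = V + 45.5358·d_B = (-16.7999,-43.8070)
sweep = 180° − θ = 148.8740°

center=(-25.6383,-34.7120) T_A=(-28.5028,-22.3576) T_B=(-16.7999,-43.8070) sweep=148.8740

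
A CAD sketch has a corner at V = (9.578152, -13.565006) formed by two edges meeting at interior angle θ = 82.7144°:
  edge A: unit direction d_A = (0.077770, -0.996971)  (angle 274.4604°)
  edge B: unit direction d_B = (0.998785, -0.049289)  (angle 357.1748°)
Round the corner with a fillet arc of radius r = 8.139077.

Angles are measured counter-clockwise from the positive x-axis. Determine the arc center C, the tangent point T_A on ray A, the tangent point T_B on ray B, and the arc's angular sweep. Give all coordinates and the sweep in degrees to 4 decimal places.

bisector direction at 315.8176° = (0.717125,-0.696945)
center distance |VC| = r/sin(θ/2) = 8.139077/sin(41.3572°) = 12.317912
C = V + |VC|·bis = (18.4116,-22.1499)
T_A = V + ((C−V)·d_A)·d_A = V + 9.2459·d_A = (10.2972,-22.7829)
T_B = V + ((C−V)·d_B)·d_B = V + 9.2459·d_B = (18.8128,-14.0207)
sweep = 180° − θ = 97.2856°

center=(18.4116,-22.1499) T_A=(10.2972,-22.7829) T_B=(18.8128,-14.0207) sweep=97.2856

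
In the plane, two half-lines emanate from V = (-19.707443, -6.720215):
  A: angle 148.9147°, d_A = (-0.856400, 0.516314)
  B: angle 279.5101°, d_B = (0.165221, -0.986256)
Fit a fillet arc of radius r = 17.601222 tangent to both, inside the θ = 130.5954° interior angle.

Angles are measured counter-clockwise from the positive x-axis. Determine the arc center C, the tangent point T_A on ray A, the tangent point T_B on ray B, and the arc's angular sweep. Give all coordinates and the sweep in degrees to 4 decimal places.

bisector direction at 214.2124° = (-0.826959,-0.562262)
center distance |VC| = r/sin(θ/2) = 17.601222/sin(65.2977°) = 19.374121
C = V + |VC|·bis = (-35.7290,-17.6136)
T_A = V + ((C−V)·d_A)·d_A = V + 8.0965·d_A = (-26.6413,-2.5399)
T_B = V + ((C−V)·d_B)·d_B = V + 8.0965·d_B = (-18.3697,-14.7055)
sweep = 180° − θ = 49.4046°

center=(-35.7290,-17.6136) T_A=(-26.6413,-2.5399) T_B=(-18.3697,-14.7055) sweep=49.4046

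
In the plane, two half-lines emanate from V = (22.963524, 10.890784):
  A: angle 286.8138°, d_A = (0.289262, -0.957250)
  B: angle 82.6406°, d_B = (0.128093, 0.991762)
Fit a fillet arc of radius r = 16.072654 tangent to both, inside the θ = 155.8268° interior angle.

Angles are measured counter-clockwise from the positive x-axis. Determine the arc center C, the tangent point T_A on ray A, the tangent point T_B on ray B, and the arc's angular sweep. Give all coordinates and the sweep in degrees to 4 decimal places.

center=(39.3446,12.2454) T_A=(23.9591,7.5962) T_B=(23.4044,14.3042) sweep=24.1732

bisector direction at 4.7272° = (0.996598,0.082412)
center distance |VC| = r/sin(θ/2) = 16.072654/sin(77.9134°) = 16.437026
C = V + |VC|·bis = (39.3446,12.2454)
T_A = V + ((C−V)·d_A)·d_A = V + 3.4417·d_A = (23.9591,7.5962)
T_B = V + ((C−V)·d_B)·d_B = V + 3.4417·d_B = (23.4044,14.3042)
sweep = 180° − θ = 24.1732°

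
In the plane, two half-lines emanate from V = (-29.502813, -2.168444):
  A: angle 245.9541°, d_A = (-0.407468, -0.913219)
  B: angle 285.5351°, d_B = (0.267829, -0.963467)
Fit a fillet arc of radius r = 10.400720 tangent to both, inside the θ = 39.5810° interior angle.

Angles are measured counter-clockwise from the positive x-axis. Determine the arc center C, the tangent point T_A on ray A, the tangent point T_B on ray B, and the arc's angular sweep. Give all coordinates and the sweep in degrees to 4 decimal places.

bisector direction at 265.7446° = (-0.074202,-0.997243)
center distance |VC| = r/sin(θ/2) = 10.400720/sin(19.7905°) = 30.718475
C = V + |VC|·bis = (-31.7822,-32.8022)
T_A = V + ((C−V)·d_A)·d_A = V + 28.9041·d_A = (-41.2803,-28.5643)
T_B = V + ((C−V)·d_B)·d_B = V + 28.9041·d_B = (-21.7615,-30.0166)
sweep = 180° − θ = 140.4190°

center=(-31.7822,-32.8022) T_A=(-41.2803,-28.5643) T_B=(-21.7615,-30.0166) sweep=140.4190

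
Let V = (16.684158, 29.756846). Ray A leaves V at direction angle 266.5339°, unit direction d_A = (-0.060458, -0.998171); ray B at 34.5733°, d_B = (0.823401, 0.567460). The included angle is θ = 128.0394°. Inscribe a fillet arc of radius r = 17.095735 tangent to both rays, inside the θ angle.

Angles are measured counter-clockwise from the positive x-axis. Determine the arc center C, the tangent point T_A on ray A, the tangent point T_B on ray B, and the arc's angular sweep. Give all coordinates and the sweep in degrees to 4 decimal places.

bisector direction at 330.5536° = (0.870816,-0.491609)
center distance |VC| = r/sin(θ/2) = 17.095735/sin(64.0197°) = 19.017560
C = V + |VC|·bis = (33.2450,20.4076)
T_A = V + ((C−V)·d_A)·d_A = V + 8.3309·d_A = (16.1805,21.4412)
T_B = V + ((C−V)·d_B)·d_B = V + 8.3309·d_B = (23.5438,34.4843)
sweep = 180° − θ = 51.9606°

center=(33.2450,20.4076) T_A=(16.1805,21.4412) T_B=(23.5438,34.4843) sweep=51.9606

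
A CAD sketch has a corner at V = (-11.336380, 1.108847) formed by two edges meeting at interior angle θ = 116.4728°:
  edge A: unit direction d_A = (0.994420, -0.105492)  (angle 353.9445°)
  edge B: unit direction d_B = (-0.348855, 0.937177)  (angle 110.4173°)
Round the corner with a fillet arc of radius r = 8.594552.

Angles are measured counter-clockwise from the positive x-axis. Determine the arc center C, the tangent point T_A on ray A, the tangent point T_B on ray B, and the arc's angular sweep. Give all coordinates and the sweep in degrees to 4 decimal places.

bisector direction at 52.1809° = (0.613170,0.789951)
center distance |VC| = r/sin(θ/2) = 8.594552/sin(58.2364°) = 10.108535
C = V + |VC|·bis = (-5.1381,9.0941)
T_A = V + ((C−V)·d_A)·d_A = V + 5.3213·d_A = (-6.0448,0.5475)
T_B = V + ((C−V)·d_B)·d_B = V + 5.3213·d_B = (-13.1927,6.0958)
sweep = 180° − θ = 63.5272°

center=(-5.1381,9.0941) T_A=(-6.0448,0.5475) T_B=(-13.1927,6.0958) sweep=63.5272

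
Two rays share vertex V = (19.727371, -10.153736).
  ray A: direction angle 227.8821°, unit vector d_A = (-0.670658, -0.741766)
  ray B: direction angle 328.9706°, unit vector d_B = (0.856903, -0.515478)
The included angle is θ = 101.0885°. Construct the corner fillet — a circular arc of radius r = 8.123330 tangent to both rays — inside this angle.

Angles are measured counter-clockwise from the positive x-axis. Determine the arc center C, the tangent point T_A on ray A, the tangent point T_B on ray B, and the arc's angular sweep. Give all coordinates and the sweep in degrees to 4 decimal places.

bisector direction at 278.4264° = (0.146538,-0.989205)
center distance |VC| = r/sin(θ/2) = 8.123330/sin(50.5442°) = 10.520873
C = V + |VC|·bis = (21.2691,-20.5610)
T_A = V + ((C−V)·d_A)·d_A = V + 6.6858·d_A = (15.2435,-15.1131)
T_B = V + ((C−V)·d_B)·d_B = V + 6.6858·d_B = (25.4565,-13.6001)
sweep = 180° − θ = 78.9115°

center=(21.2691,-20.5610) T_A=(15.2435,-15.1131) T_B=(25.4565,-13.6001) sweep=78.9115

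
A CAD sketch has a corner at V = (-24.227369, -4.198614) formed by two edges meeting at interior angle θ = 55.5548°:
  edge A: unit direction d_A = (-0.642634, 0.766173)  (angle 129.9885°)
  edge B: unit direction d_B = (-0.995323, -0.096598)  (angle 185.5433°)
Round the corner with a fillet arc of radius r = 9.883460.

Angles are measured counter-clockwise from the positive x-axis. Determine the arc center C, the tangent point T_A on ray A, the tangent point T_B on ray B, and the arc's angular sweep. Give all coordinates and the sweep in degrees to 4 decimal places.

center=(-43.8579,3.8261) T_A=(-36.2855,10.1775) T_B=(-42.9032,-6.0111) sweep=124.4452

bisector direction at 157.7659° = (-0.925646,0.378392)
center distance |VC| = r/sin(θ/2) = 9.883460/sin(27.7774°) = 21.207427
C = V + |VC|·bis = (-43.8579,3.8261)
T_A = V + ((C−V)·d_A)·d_A = V + 18.7636·d_A = (-36.2855,10.1775)
T_B = V + ((C−V)·d_B)·d_B = V + 18.7636·d_B = (-42.9032,-6.0111)
sweep = 180° − θ = 124.4452°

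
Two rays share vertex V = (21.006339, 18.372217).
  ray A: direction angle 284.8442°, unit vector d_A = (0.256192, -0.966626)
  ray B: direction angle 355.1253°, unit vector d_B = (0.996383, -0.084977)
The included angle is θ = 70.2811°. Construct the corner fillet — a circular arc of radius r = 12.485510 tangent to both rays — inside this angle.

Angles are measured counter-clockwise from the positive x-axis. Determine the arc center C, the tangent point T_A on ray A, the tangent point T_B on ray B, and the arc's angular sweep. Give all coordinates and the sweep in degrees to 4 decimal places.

bisector direction at 319.9848° = (0.765873,-0.642991)
center distance |VC| = r/sin(θ/2) = 12.485510/sin(35.1405°) = 21.691894
C = V + |VC|·bis = (37.6196,4.4245)
T_A = V + ((C−V)·d_A)·d_A = V + 17.7384·d_A = (25.5508,1.2258)
T_B = V + ((C−V)·d_B)·d_B = V + 17.7384·d_B = (38.6806,16.8649)
sweep = 180° − θ = 109.7189°

center=(37.6196,4.4245) T_A=(25.5508,1.2258) T_B=(38.6806,16.8649) sweep=109.7189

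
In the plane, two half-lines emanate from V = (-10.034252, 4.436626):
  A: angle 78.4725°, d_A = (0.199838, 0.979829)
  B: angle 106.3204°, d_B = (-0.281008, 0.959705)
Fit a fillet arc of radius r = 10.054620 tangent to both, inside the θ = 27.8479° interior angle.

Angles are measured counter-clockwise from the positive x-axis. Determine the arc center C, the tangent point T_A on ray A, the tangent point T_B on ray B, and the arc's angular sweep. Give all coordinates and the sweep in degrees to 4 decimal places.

center=(-11.7814,46.1840) T_A=(-1.9296,44.1747) T_B=(-21.4309,43.3586) sweep=152.1521

bisector direction at 92.3965° = (-0.041814,0.999125)
center distance |VC| = r/sin(θ/2) = 10.054620/sin(13.9239°) = 41.783908
C = V + |VC|·bis = (-11.7814,46.1840)
T_A = V + ((C−V)·d_A)·d_A = V + 40.5561·d_A = (-1.9296,44.1747)
T_B = V + ((C−V)·d_B)·d_B = V + 40.5561·d_B = (-21.4309,43.3586)
sweep = 180° − θ = 152.1521°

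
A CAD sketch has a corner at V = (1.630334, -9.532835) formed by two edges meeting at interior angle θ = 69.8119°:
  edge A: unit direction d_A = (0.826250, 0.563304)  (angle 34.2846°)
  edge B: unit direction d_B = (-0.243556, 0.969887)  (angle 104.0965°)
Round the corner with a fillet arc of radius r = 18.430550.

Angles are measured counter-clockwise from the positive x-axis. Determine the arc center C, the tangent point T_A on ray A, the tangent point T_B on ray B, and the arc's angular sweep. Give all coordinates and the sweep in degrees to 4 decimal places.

center=(13.0727,20.5744) T_A=(23.4547,5.3461) T_B=(-4.8029,16.0855) sweep=110.1881

bisector direction at 69.1906° = (0.355261,0.934767)
center distance |VC| = r/sin(θ/2) = 18.430550/sin(34.9059°) = 32.208232
C = V + |VC|·bis = (13.0727,20.5744)
T_A = V + ((C−V)·d_A)·d_A = V + 26.4137·d_A = (23.4547,5.3461)
T_B = V + ((C−V)·d_B)·d_B = V + 26.4137·d_B = (-4.8029,16.0855)
sweep = 180° − θ = 110.1881°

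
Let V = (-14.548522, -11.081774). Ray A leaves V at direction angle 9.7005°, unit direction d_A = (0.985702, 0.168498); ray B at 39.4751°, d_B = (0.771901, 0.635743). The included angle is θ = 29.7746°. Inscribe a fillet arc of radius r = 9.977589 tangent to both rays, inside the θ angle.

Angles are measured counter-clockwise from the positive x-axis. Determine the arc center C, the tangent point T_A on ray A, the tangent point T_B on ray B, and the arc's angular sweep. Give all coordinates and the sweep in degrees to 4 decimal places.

bisector direction at 24.5878° = (0.909325,0.416087)
center distance |VC| = r/sin(θ/2) = 9.977589/sin(14.8873°) = 38.835607
C = V + |VC|·bis = (20.7657,5.0772)
T_A = V + ((C−V)·d_A)·d_A = V + 37.5320·d_A = (22.4469,-4.7577)
T_B = V + ((C−V)·d_B)·d_B = V + 37.5320·d_B = (14.4225,12.7789)
sweep = 180° − θ = 150.2254°

center=(20.7657,5.0772) T_A=(22.4469,-4.7577) T_B=(14.4225,12.7789) sweep=150.2254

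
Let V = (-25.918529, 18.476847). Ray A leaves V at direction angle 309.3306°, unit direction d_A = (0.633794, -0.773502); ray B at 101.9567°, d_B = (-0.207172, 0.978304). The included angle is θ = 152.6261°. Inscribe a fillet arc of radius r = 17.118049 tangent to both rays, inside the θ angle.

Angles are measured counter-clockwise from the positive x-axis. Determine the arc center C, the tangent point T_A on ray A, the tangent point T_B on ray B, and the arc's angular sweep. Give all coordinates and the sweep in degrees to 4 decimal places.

bisector direction at 25.6437° = (0.901503,0.432773)
center distance |VC| = r/sin(θ/2) = 17.118049/sin(76.3131°) = 17.618357
C = V + |VC|·bis = (-10.0355,26.1016)
T_A = V + ((C−V)·d_A)·d_A = V + 4.1688·d_A = (-23.2764,15.2523)
T_B = V + ((C−V)·d_B)·d_B = V + 4.1688·d_B = (-26.7822,22.5552)
sweep = 180° − θ = 27.3739°

center=(-10.0355,26.1016) T_A=(-23.2764,15.2523) T_B=(-26.7822,22.5552) sweep=27.3739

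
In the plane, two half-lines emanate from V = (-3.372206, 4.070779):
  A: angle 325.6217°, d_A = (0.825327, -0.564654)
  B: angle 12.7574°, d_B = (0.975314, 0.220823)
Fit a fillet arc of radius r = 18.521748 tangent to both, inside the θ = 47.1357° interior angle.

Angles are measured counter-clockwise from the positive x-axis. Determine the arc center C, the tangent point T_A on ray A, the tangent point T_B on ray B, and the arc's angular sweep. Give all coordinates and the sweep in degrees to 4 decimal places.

center=(42.1292,-4.6177) T_A=(31.6708,-19.9042) T_B=(38.0392,13.4468) sweep=132.8643

bisector direction at 349.1895° = (0.982253,-0.187560)
center distance |VC| = r/sin(θ/2) = 18.521748/sin(23.5678°) = 46.323504
C = V + |VC|·bis = (42.1292,-4.6177)
T_A = V + ((C−V)·d_A)·d_A = V + 42.4595·d_A = (31.6708,-19.9042)
T_B = V + ((C−V)·d_B)·d_B = V + 42.4595·d_B = (38.0392,13.4468)
sweep = 180° − θ = 132.8643°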